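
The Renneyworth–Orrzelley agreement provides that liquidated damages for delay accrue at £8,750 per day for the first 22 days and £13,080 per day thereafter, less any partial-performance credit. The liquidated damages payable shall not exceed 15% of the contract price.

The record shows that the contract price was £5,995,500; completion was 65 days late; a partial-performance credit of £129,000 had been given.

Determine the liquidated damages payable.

£625,940

First 22 days: 22 × £8,750 = £192,500
Remaining days: (65 − 22) × £13,080 = £562,440
Accrued per-day damages: £192,500 + £562,440 = £754,940
Less partial-performance credit: £754,940 − £129,000 = £625,940
Cap: 15% of £5,995,500 = £899,325
Cap at £899,325: £625,940 is within the cap, no reduction.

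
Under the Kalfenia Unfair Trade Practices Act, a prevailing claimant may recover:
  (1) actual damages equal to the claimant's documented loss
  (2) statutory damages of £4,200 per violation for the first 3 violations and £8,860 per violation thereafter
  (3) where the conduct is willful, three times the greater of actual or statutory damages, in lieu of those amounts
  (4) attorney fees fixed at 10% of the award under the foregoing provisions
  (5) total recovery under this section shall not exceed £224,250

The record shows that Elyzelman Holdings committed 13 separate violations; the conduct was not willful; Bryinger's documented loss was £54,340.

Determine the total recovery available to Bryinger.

£171,094

First 3 violations: 3 × £4,200 = £12,600
Remaining violations: (13 − 3) × £8,860 = £88,600
Statutory damages: £12,600 + £88,600 = £101,200
Conduct not willful: the in-lieu enhancement does not apply.
Actual plus statutory damages: £54,340 + £101,200 = £155,540
Attorney fees: 10% of £155,540 = £15,554
Total before cap: £155,540 + £15,554 = £171,094
Cap at £224,250: £171,094 is within the cap, no reduction.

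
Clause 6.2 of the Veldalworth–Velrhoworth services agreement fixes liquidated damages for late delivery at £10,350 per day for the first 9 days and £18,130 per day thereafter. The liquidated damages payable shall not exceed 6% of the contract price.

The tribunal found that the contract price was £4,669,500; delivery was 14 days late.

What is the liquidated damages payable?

First 9 days: 9 × £10,350 = £93,150
Remaining days: (14 − 9) × £18,130 = £90,650
Accrued per-day damages: £93,150 + £90,650 = £183,800
Cap: 6% of £4,669,500 = £280,170
Cap at £280,170: £183,800 is within the cap, no reduction.

Liquidated damages: £183,800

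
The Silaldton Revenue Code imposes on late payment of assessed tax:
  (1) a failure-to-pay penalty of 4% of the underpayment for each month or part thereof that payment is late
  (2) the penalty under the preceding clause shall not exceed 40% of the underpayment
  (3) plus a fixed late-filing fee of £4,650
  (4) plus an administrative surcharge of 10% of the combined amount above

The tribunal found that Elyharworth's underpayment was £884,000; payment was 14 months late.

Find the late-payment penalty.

Penalty: £394,075

Accrued rate: 4% × 14 = 56%, capped at 40% → 40%
Failure-to-pay penalty: 40% of £884,000 = £353,600
Penalty before surcharge: £353,600 + £4,650 = £358,250
Administrative surcharge: 10% of £358,250 = £35,825
Total penalty: £358,250 + £35,825 = £394,075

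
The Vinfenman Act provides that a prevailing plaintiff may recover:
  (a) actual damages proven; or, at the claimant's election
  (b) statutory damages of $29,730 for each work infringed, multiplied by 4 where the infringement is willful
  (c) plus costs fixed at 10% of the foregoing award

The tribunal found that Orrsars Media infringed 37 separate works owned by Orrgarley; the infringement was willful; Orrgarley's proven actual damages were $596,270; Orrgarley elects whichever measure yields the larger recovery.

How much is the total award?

Award: $4,840,044

Statutory damages: 37 × $29,730 = $1,100,010
Multiplied by 4: 4 × $1,100,010 = $4,400,040
Greater of actual damages ($596,270) or enhanced statutory damages ($4,400,040): $4,400,040
Costs: 10% of $4,400,040 = $440,004
Award plus costs: $4,400,040 + $440,004 = $4,840,044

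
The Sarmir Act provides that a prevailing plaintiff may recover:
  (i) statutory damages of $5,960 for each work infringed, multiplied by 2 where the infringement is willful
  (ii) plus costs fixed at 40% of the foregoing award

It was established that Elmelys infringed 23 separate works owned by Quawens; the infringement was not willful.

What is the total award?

Statutory damages: 23 × $5,960 = $137,080
Infringement not willful: no ×2 enhancement.
Costs: 40% of $137,080 = $54,832
Award plus costs: $137,080 + $54,832 = $191,912

$191,912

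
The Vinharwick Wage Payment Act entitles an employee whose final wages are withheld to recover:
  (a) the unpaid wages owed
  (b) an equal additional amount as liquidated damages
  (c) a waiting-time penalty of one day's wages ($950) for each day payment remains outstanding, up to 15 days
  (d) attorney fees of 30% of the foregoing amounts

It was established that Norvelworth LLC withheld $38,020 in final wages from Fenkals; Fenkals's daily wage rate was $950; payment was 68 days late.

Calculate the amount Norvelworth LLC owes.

$117,377

Liquidated damages (equal amount): $38,020
Penalty days: min(68, 15) = 15
Waiting-time penalty: 15 × $950 = $14,250
Subtotal: $38,020 + $38,020 + $14,250 = $90,290
Attorney fees: 30% of $90,290 = $27,087
Total award: $90,290 + $27,087 = $117,377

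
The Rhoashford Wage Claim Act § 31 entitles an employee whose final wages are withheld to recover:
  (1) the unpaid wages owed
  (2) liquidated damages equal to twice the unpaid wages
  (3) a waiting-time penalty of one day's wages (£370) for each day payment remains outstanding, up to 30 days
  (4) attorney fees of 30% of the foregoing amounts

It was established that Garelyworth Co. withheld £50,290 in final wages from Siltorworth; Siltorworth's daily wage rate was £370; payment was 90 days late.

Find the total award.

Doubled: 2 × £50,290 = £100,580
Penalty days: min(90, 30) = 30
Waiting-time penalty: 30 × £370 = £11,100
Subtotal: £50,290 + £100,580 + £11,100 = £161,970
Attorney fees: 30% of £161,970 = £48,591
Total award: £161,970 + £48,591 = £210,561

£210,561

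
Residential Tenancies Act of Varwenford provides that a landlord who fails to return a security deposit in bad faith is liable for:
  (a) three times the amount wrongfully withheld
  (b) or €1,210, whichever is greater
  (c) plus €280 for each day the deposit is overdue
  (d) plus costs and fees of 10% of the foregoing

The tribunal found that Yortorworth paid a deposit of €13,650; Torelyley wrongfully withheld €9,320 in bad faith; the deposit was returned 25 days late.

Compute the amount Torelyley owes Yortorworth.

€38,456

Trebled: 3 × €9,320 = €27,960
Minimum €1,210: €27,960 meets the minimum, no increase.
Late-return penalty: 25 × €280 = €7,000
Damages plus late penalty: €27,960 + €7,000 = €34,960
Costs and fees: 10% of €34,960 = €3,496
Total recovery: €34,960 + €3,496 = €38,456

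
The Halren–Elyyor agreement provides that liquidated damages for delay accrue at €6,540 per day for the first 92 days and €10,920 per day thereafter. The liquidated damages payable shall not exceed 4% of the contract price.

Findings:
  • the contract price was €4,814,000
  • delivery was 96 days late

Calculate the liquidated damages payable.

€192,560

First 92 days: 92 × €6,540 = €601,680
Remaining days: (96 − 92) × €10,920 = €43,680
Accrued per-day damages: €601,680 + €43,680 = €645,360
Cap: 4% of €4,814,000 = €192,560
Cap at €192,560: €645,360 exceeds the cap → €192,560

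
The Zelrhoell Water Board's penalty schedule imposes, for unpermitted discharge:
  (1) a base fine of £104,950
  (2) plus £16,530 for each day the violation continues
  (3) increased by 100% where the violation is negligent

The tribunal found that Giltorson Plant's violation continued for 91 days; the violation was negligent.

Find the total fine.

£3,218,360

Per-day component: 91 × £16,530 = £1,504,230
Base plus per-day: £104,950 + £1,504,230 = £1,609,180
Enhancement: 100% of £1,609,180 = £1,609,180
Enhanced fine: £1,609,180 + £1,609,180 = £3,218,360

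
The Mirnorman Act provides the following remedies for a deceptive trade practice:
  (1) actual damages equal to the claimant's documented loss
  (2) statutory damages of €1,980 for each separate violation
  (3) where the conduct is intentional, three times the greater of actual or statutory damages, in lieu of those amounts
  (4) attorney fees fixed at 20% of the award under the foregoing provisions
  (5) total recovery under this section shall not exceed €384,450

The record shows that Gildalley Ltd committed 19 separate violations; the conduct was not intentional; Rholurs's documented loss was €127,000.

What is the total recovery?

Statutory damages: 19 × €1,980 = €37,620
Conduct not intentional: the in-lieu enhancement does not apply.
Actual plus statutory damages: €127,000 + €37,620 = €164,620
Attorney fees: 20% of €164,620 = €32,924
Total before cap: €164,620 + €32,924 = €197,544
Cap at €384,450: €197,544 is within the cap, no reduction.

€197,544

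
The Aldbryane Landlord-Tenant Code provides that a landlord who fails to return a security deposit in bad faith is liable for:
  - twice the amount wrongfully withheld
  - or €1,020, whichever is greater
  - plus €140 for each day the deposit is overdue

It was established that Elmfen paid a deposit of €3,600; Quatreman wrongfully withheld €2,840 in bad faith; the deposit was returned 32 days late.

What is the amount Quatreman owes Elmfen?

Doubled: 2 × €2,840 = €5,680
Minimum €1,020: €5,680 meets the minimum, no increase.
Late-return penalty: 32 × €140 = €4,480
Damages plus late penalty: €5,680 + €4,480 = €10,160

€10,160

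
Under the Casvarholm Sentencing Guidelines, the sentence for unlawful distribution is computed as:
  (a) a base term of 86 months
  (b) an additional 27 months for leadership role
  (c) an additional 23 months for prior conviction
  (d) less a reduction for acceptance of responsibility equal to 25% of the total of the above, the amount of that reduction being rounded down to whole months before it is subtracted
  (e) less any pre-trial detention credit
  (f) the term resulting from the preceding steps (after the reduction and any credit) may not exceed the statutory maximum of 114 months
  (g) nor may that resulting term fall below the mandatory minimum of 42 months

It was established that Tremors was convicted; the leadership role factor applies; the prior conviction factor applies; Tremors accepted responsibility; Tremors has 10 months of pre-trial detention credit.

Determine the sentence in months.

92 months

Leadership role enhancement: +27 months
Prior conviction enhancement: +23 months
Adjusted term: 86 months + 27 months + 23 months = 136 months
Acceptance of responsibility reduction: 25% of 136 months = 34 months (rounded down)
After reduction: 136 − 34 = 102 months
Less pre-trial detention credit: 102 months − 10 months = 92 months
Cap at 114 months: 92 months is within the cap, no reduction.
Minimum 42 months: 92 months meets the minimum, no increase.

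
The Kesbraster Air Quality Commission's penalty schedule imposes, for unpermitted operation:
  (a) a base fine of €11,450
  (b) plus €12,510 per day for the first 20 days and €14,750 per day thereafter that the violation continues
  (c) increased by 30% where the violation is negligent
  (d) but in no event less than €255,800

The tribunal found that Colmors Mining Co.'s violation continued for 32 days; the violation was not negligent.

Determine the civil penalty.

First 20 days: 20 × €12,510 = €250,200
Remaining days: (32 − 20) × €14,750 = €177,000
Per-day component: €250,200 + €177,000 = €427,200
Base plus per-day: €11,450 + €427,200 = €438,650
The violation was not negligent: no 30% increase.
Minimum €255,800: €438,650 meets the minimum, no increase.

€438,650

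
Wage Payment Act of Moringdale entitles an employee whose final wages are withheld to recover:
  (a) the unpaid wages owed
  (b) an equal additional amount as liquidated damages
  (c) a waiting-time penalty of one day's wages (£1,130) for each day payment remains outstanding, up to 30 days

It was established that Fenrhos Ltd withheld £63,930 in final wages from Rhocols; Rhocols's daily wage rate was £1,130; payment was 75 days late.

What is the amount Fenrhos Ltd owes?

Liquidated damages (equal amount): £63,930
Penalty days: min(75, 30) = 30
Waiting-time penalty: 30 × £1,130 = £33,900
Total award: £63,930 + £63,930 + £33,900 = £161,760

Total award: £161,760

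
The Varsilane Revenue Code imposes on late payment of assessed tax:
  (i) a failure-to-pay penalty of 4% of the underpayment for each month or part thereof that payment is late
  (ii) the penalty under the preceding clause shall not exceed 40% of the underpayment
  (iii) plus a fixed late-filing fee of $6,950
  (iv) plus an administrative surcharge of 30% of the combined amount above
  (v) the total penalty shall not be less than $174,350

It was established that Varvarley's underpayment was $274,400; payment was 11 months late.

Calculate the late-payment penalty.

$174,350

Accrued rate: 4% × 11 = 44%, capped at 40% → 40%
Failure-to-pay penalty: 40% of $274,400 = $109,760
Penalty before surcharge: $109,760 + $6,950 = $116,710
Administrative surcharge: 30% of $116,710 = $35,013
Total penalty: $116,710 + $35,013 = $151,723
Minimum $174,350: $151,723 is below the minimum → $174,350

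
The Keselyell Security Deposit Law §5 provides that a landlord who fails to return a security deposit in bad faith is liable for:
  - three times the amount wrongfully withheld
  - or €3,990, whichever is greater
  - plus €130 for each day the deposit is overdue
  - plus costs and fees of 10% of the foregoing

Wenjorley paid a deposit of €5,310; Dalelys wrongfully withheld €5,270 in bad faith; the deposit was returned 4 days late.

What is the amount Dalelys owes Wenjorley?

Recovery: €17,963

Trebled: 3 × €5,270 = €15,810
Minimum €3,990: €15,810 meets the minimum, no increase.
Late-return penalty: 4 × €130 = €520
Damages plus late penalty: €15,810 + €520 = €16,330
Costs and fees: 10% of €16,330 = €1,633
Total recovery: €16,330 + €1,633 = €17,963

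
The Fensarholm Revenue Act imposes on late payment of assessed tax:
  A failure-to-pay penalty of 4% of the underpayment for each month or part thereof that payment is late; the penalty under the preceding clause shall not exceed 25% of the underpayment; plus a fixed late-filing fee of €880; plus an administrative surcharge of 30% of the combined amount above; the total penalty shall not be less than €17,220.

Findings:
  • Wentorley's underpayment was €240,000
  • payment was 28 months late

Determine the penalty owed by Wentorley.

Accrued rate: 4% × 28 = 112%, capped at 25% → 25%
Failure-to-pay penalty: 25% of €240,000 = €60,000
Penalty before surcharge: €60,000 + €880 = €60,880
Administrative surcharge: 30% of €60,880 = €18,264
Total penalty: €60,880 + €18,264 = €79,144
Minimum €17,220: €79,144 meets the minimum, no increase.

€79,144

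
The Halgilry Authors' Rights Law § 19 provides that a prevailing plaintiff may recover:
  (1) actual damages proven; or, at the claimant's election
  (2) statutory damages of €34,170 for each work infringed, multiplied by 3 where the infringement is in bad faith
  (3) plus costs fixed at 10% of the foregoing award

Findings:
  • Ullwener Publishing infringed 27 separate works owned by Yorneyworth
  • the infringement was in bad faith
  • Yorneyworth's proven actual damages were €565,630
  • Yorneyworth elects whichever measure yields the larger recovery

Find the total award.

€3,044,547

Statutory damages: 27 × €34,170 = €922,590
Trebled: 3 × €922,590 = €2,767,770
Greater of actual damages (€565,630) or enhanced statutory damages (€2,767,770): €2,767,770
Costs: 10% of €2,767,770 = €276,777
Award plus costs: €2,767,770 + €276,777 = €3,044,547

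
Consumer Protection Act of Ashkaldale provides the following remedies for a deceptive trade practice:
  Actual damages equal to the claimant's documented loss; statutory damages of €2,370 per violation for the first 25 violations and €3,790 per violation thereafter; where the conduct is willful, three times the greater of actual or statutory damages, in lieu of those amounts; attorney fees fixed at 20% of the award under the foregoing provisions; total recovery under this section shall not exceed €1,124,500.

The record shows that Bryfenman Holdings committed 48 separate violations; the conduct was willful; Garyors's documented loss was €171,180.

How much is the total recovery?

First 25 violations: 25 × €2,370 = €59,250
Remaining violations: (48 − 25) × €3,790 = €87,170
Statutory damages: €59,250 + €87,170 = €146,420
Greater of actual damages (€171,180) or statutory damages (€146,420): €171,180
Trebled: 3 × €171,180 = €513,540
Attorney fees: 20% of €513,540 = €102,708
Total before cap: €513,540 + €102,708 = €616,248
Cap at €1,124,500: €616,248 is within the cap, no reduction.

€616,248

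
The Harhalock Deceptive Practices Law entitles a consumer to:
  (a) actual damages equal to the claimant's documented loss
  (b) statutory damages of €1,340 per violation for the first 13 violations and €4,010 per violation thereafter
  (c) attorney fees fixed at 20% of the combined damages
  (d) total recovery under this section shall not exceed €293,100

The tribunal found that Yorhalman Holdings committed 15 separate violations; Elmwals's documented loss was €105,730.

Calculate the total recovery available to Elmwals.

Total recovery: €157,404

First 13 violations: 13 × €1,340 = €17,420
Remaining violations: (15 − 13) × €4,010 = €8,020
Statutory damages: €17,420 + €8,020 = €25,440
Combined damages: €105,730 + €25,440 = €131,170
Attorney fees: 20% of €131,170 = €26,234
Total before cap: €131,170 + €26,234 = €157,404
Cap at €293,100: €157,404 is within the cap, no reduction.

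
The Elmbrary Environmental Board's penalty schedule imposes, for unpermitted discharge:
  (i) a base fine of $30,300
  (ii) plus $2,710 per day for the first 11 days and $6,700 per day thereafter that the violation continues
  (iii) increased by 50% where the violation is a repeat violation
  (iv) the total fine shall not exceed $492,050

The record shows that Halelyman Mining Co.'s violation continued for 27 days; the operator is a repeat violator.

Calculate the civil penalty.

$250,965

First 11 days: 11 × $2,710 = $29,810
Remaining days: (27 − 11) × $6,700 = $107,200
Per-day component: $29,810 + $107,200 = $137,010
Base plus per-day: $30,300 + $137,010 = $167,310
Enhancement: 50% of $167,310 = $83,655
Enhanced fine: $167,310 + $83,655 = $250,965
Cap at $492,050: $250,965 is within the cap, no reduction.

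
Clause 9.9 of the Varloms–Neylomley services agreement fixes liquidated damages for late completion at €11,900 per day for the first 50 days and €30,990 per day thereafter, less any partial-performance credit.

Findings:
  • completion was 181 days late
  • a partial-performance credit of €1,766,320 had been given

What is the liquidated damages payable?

First 50 days: 50 × €11,900 = €595,000
Remaining days: (181 − 50) × €30,990 = €4,059,690
Accrued per-day damages: €595,000 + €4,059,690 = €4,654,690
Less partial-performance credit: €4,654,690 − €1,766,320 = €2,888,370

€2,888,370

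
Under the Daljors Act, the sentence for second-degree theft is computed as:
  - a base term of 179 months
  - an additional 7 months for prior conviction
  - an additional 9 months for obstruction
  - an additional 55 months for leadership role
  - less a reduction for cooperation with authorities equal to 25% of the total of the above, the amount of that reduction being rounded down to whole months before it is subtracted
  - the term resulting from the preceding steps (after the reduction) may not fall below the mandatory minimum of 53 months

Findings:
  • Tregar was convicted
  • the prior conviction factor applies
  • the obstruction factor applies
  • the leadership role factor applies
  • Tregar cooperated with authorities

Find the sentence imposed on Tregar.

Prior conviction enhancement: +7 months
Obstruction enhancement: +9 months
Leadership role enhancement: +55 months
Adjusted term: 179 months + 7 months + 9 months + 55 months = 250 months
Cooperation with authorities reduction: 25% of 250 months = 62 months (rounded down)
After reduction: 250 − 62 = 188 months
Minimum 53 months: 188 months meets the minimum, no increase.

188 months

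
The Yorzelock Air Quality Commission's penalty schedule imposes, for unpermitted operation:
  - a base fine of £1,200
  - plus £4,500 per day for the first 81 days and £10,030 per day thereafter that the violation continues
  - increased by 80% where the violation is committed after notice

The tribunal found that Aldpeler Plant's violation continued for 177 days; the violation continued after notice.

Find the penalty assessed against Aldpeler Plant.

First 81 days: 81 × £4,500 = £364,500
Remaining days: (177 − 81) × £10,030 = £962,880
Per-day component: £364,500 + £962,880 = £1,327,380
Base plus per-day: £1,200 + £1,327,380 = £1,328,580
Enhancement: 80% of £1,328,580 = £1,062,864
Enhanced fine: £1,328,580 + £1,062,864 = £2,391,444

£2,391,444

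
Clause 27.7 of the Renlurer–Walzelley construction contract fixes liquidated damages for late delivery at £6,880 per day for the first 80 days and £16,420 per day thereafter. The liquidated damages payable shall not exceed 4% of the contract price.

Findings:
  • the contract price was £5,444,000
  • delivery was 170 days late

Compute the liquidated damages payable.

£217,760

First 80 days: 80 × £6,880 = £550,400
Remaining days: (170 − 80) × £16,420 = £1,477,800
Accrued per-day damages: £550,400 + £1,477,800 = £2,028,200
Cap: 4% of £5,444,000 = £217,760
Cap at £217,760: £2,028,200 exceeds the cap → £217,760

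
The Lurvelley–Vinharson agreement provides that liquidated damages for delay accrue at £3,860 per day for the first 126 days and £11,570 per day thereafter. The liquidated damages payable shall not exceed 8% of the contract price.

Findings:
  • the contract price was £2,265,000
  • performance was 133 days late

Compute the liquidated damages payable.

£181,200

First 126 days: 126 × £3,860 = £486,360
Remaining days: (133 − 126) × £11,570 = £80,990
Accrued per-day damages: £486,360 + £80,990 = £567,350
Cap: 8% of £2,265,000 = £181,200
Cap at £181,200: £567,350 exceeds the cap → £181,200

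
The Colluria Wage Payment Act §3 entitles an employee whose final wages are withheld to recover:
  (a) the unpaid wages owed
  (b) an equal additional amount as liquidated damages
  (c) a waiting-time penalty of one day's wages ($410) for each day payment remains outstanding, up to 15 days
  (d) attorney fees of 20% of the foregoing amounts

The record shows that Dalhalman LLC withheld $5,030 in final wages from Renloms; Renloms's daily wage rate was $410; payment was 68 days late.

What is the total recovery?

$19,452

Liquidated damages (equal amount): $5,030
Penalty days: min(68, 15) = 15
Waiting-time penalty: 15 × $410 = $6,150
Subtotal: $5,030 + $5,030 + $6,150 = $16,210
Attorney fees: 20% of $16,210 = $3,242
Total award: $16,210 + $3,242 = $19,452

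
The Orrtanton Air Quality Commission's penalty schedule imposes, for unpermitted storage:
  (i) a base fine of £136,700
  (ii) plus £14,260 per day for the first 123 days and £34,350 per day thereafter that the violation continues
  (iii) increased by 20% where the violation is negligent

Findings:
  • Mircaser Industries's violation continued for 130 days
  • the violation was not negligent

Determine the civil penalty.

First 123 days: 123 × £14,260 = £1,753,980
Remaining days: (130 − 123) × £34,350 = £240,450
Per-day component: £1,753,980 + £240,450 = £1,994,430
Base plus per-day: £136,700 + £1,994,430 = £2,131,130
The violation was not negligent: no 20% increase.

£2,131,130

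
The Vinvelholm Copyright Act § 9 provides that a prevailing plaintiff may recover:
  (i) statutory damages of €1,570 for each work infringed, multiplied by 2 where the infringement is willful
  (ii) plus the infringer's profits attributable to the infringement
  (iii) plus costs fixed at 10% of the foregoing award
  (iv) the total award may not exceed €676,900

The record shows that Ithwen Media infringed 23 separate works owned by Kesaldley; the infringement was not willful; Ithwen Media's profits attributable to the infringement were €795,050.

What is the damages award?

Statutory damages: 23 × €1,570 = €36,110
Infringement not willful: no ×2 enhancement.
Combined award: €36,110 + €795,050 = €831,160
Costs: 10% of €831,160 = €83,116
Award plus costs: €831,160 + €83,116 = €914,276
Cap at €676,900: €914,276 exceeds the cap → €676,900

€676,900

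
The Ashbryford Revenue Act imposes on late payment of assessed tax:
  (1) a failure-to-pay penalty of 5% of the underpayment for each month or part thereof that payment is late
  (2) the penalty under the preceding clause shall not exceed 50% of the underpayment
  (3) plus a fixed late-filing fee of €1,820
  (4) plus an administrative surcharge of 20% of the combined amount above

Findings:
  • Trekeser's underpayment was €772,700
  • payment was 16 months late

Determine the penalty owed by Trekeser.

€465,804

Accrued rate: 5% × 16 = 80%, capped at 50% → 50%
Failure-to-pay penalty: 50% of €772,700 = €386,350
Penalty before surcharge: €386,350 + €1,820 = €388,170
Administrative surcharge: 20% of €388,170 = €77,634
Total penalty: €388,170 + €77,634 = €465,804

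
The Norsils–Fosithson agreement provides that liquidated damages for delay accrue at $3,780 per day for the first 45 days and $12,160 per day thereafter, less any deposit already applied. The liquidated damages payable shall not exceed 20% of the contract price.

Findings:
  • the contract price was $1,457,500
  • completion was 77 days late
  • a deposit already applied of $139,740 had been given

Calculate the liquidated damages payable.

First 45 days: 45 × $3,780 = $170,100
Remaining days: (77 − 45) × $12,160 = $389,120
Accrued per-day damages: $170,100 + $389,120 = $559,220
Less deposit already applied: $559,220 − $139,740 = $419,480
Cap: 20% of $1,457,500 = $291,500
Cap at $291,500: $419,480 exceeds the cap → $291,500

$291,500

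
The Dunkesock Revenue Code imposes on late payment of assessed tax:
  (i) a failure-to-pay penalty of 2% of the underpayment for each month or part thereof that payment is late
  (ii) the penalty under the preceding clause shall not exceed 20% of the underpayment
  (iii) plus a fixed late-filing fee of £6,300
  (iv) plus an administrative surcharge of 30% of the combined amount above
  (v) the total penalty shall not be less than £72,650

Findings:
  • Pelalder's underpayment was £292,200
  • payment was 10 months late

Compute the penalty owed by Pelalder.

Accrued rate: 2% × 10 = 20%, capped at 20% → 20%
Failure-to-pay penalty: 20% of £292,200 = £58,440
Penalty before surcharge: £58,440 + £6,300 = £64,740
Administrative surcharge: 30% of £64,740 = £19,422
Total penalty: £64,740 + £19,422 = £84,162
Minimum £72,650: £84,162 meets the minimum, no increase.

Penalty: £84,162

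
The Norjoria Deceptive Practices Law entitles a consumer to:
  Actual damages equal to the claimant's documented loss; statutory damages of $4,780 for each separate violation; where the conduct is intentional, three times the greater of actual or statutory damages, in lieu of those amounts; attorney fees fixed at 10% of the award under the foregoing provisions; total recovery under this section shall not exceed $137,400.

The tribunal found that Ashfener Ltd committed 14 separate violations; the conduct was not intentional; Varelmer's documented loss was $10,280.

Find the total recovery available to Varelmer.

Statutory damages: 14 × $4,780 = $66,920
Conduct not intentional: the in-lieu enhancement does not apply.
Actual plus statutory damages: $10,280 + $66,920 = $77,200
Attorney fees: 10% of $77,200 = $7,720
Total before cap: $77,200 + $7,720 = $84,920
Cap at $137,400: $84,920 is within the cap, no reduction.

$84,920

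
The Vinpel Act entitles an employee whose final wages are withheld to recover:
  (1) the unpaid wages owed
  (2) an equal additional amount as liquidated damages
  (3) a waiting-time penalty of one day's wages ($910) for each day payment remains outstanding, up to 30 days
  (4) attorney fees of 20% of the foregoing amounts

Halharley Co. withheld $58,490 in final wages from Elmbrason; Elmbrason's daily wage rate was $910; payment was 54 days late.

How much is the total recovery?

$173,136

Liquidated damages (equal amount): $58,490
Penalty days: min(54, 30) = 30
Waiting-time penalty: 30 × $910 = $27,300
Subtotal: $58,490 + $58,490 + $27,300 = $144,280
Attorney fees: 20% of $144,280 = $28,856
Total award: $144,280 + $28,856 = $173,136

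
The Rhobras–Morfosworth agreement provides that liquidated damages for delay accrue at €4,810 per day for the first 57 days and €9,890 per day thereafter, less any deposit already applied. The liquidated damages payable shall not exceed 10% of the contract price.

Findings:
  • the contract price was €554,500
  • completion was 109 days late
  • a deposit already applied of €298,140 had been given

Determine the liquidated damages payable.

Liquidated damages: €55,450

First 57 days: 57 × €4,810 = €274,170
Remaining days: (109 − 57) × €9,890 = €514,280
Accrued per-day damages: €274,170 + €514,280 = €788,450
Less deposit already applied: €788,450 − €298,140 = €490,310
Cap: 10% of €554,500 = €55,450
Cap at €55,450: €490,310 exceeds the cap → €55,450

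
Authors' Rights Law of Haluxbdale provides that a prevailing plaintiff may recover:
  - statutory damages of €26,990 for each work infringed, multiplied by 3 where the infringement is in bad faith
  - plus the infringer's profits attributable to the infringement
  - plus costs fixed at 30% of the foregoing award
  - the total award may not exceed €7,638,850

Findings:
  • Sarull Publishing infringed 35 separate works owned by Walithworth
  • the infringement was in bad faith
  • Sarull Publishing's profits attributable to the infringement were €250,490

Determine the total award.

Statutory damages: 35 × €26,990 = €944,650
Trebled: 3 × €944,650 = €2,833,950
Combined award: €2,833,950 + €250,490 = €3,084,440
Costs: 30% of €3,084,440 = €925,332
Award plus costs: €3,084,440 + €925,332 = €4,009,772
Cap at €7,638,850: €4,009,772 is within the cap, no reduction.

€4,009,772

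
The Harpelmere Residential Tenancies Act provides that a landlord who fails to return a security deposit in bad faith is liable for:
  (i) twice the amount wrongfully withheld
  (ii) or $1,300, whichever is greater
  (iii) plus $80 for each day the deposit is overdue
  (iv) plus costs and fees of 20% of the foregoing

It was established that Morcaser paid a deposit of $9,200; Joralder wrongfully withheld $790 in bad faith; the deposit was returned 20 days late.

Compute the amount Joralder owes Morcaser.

Doubled: 2 × $790 = $1,580
Minimum $1,300: $1,580 meets the minimum, no increase.
Late-return penalty: 20 × $80 = $1,600
Damages plus late penalty: $1,580 + $1,600 = $3,180
Costs and fees: 20% of $3,180 = $636
Total recovery: $3,180 + $636 = $3,816

$3,816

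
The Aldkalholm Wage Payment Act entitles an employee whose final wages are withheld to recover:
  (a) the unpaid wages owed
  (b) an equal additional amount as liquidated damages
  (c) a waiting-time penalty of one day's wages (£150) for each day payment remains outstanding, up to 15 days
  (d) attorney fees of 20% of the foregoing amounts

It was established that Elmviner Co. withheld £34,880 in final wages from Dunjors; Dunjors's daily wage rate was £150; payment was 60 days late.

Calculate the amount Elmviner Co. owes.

Liquidated damages (equal amount): £34,880
Penalty days: min(60, 15) = 15
Waiting-time penalty: 15 × £150 = £2,250
Subtotal: £34,880 + £34,880 + £2,250 = £72,010
Attorney fees: 20% of £72,010 = £14,402
Total award: £72,010 + £14,402 = £86,412

£86,412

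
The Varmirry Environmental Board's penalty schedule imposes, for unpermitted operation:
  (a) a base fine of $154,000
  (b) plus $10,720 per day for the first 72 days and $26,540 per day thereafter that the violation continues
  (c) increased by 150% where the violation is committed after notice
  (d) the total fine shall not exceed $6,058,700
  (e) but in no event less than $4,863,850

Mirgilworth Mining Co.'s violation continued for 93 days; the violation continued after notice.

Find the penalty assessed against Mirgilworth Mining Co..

$4,863,850

First 72 days: 72 × $10,720 = $771,840
Remaining days: (93 − 72) × $26,540 = $557,340
Per-day component: $771,840 + $557,340 = $1,329,180
Base plus per-day: $154,000 + $1,329,180 = $1,483,180
Enhancement: 150% of $1,483,180 = $2,224,770
Enhanced fine: $1,483,180 + $2,224,770 = $3,707,950
Cap at $6,058,700: $3,707,950 is within the cap, no reduction.
Minimum $4,863,850: $3,707,950 is below the minimum → $4,863,850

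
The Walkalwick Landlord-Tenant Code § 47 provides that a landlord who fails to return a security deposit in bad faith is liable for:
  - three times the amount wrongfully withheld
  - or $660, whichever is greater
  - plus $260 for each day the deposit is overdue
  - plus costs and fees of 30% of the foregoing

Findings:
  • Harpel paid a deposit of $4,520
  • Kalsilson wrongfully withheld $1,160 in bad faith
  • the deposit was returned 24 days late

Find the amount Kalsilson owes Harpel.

Trebled: 3 × $1,160 = $3,480
Minimum $660: $3,480 meets the minimum, no increase.
Late-return penalty: 24 × $260 = $6,240
Damages plus late penalty: $3,480 + $6,240 = $9,720
Costs and fees: 30% of $9,720 = $2,916
Total recovery: $9,720 + $2,916 = $12,636

$12,636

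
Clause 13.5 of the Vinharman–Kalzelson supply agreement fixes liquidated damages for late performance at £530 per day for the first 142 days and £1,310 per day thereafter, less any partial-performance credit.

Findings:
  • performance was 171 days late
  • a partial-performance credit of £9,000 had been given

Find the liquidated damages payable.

£104,250

First 142 days: 142 × £530 = £75,260
Remaining days: (171 − 142) × £1,310 = £37,990
Accrued per-day damages: £75,260 + £37,990 = £113,250
Less partial-performance credit: £113,250 − £9,000 = £104,250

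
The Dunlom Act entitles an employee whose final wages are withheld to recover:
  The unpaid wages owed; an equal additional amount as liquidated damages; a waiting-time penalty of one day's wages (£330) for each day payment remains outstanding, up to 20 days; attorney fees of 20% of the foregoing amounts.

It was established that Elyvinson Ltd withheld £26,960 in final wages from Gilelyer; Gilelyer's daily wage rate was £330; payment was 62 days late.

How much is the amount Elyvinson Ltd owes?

Total award: £72,624

Liquidated damages (equal amount): £26,960
Penalty days: min(62, 20) = 20
Waiting-time penalty: 20 × £330 = £6,600
Subtotal: £26,960 + £26,960 + £6,600 = £60,520
Attorney fees: 20% of £60,520 = £12,104
Total award: £60,520 + £12,104 = £72,624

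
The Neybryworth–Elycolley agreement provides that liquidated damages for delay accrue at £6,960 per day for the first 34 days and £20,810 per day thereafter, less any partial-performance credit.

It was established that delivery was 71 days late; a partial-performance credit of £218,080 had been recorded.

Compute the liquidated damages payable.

Liquidated damages: £788,530

First 34 days: 34 × £6,960 = £236,640
Remaining days: (71 − 34) × £20,810 = £769,970
Accrued per-day damages: £236,640 + £769,970 = £1,006,610
Less partial-performance credit: £1,006,610 − £218,080 = £788,530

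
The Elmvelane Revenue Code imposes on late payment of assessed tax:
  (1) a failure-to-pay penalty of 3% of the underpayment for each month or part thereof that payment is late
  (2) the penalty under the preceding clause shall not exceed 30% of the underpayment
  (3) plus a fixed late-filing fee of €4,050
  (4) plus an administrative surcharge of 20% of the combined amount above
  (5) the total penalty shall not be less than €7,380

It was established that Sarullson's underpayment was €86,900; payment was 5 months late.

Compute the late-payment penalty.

Accrued rate: 3% × 5 = 15%, capped at 30% → 15%
Failure-to-pay penalty: 15% of €86,900 = €13,035
Penalty before surcharge: €13,035 + €4,050 = €17,085
Administrative surcharge: 20% of €17,085 = €3,417
Total penalty: €17,085 + €3,417 = €20,502
Minimum €7,380: €20,502 meets the minimum, no increase.

€20,502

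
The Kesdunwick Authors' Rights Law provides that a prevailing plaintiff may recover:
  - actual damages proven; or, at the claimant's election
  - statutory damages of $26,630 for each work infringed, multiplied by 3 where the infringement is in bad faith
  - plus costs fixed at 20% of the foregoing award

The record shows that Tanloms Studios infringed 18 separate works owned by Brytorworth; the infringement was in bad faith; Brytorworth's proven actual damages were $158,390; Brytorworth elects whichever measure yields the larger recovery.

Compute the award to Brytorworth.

$1,725,624

Statutory damages: 18 × $26,630 = $479,340
Trebled: 3 × $479,340 = $1,438,020
Greater of actual damages ($158,390) or enhanced statutory damages ($1,438,020): $1,438,020
Costs: 20% of $1,438,020 = $287,604
Award plus costs: $1,438,020 + $287,604 = $1,725,624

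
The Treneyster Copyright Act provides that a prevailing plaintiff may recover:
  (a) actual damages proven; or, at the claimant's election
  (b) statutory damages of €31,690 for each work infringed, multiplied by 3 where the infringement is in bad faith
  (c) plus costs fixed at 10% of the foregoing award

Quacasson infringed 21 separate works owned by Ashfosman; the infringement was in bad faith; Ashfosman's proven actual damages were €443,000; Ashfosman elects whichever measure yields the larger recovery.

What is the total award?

€2,196,117

Statutory damages: 21 × €31,690 = €665,490
Trebled: 3 × €665,490 = €1,996,470
Greater of actual damages (€443,000) or enhanced statutory damages (€1,996,470): €1,996,470
Costs: 10% of €1,996,470 = €199,647
Award plus costs: €1,996,470 + €199,647 = €2,196,117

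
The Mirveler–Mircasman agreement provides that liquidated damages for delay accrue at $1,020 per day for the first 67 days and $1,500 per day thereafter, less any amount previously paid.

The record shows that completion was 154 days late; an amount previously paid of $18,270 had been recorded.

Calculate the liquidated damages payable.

Liquidated damages: $180,570

First 67 days: 67 × $1,020 = $68,340
Remaining days: (154 − 67) × $1,500 = $130,500
Accrued per-day damages: $68,340 + $130,500 = $198,840
Less amount previously paid: $198,840 − $18,270 = $180,570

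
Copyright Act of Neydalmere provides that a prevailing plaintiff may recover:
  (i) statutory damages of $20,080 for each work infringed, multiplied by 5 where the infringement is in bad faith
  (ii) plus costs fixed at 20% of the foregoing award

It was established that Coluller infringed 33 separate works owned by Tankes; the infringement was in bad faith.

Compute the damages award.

Statutory damages: 33 × $20,080 = $662,640
Multiplied by 5: 5 × $662,640 = $3,313,200
Costs: 20% of $3,313,200 = $662,640
Award plus costs: $3,313,200 + $662,640 = $3,975,840

$3,975,840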